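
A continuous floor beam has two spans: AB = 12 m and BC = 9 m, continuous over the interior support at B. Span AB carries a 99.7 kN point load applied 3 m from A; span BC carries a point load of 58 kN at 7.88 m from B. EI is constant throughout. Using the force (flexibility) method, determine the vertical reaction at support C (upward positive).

R_C = 40.36 kN

Insert a hinge at B; M_B is the redundant, and each span becomes simply supported.
Discontinuity in slope at B on the released structure — sum the simple-span end rotations:
  span AB: point load 99.7 at a = 3: Pab(L + a)/(6LEI) = 560.8/EI
  span BC: point load 58 at a = 7.88: Pab(L + b)/(6LEI) = 95.93/EI
  relative rotation θ_0 = (560.8 + 95.93)/EI = 656.7/EI
A unit hogging moment at B produces rotation L₁/(3EI) + L₂/(3EI) = 7/EI.
Slope continuity at B: θ_0 = M_B·7/EI, so M_B = 656.7/7 = 93.82 kN·m (hogging).
Span BC, ΣM about C: R_B^{BC}·9 = 64.96 + 93.82, so R_B^{BC} = 17.64 kN and R_C = 58 − 17.64 = 40.36 kN.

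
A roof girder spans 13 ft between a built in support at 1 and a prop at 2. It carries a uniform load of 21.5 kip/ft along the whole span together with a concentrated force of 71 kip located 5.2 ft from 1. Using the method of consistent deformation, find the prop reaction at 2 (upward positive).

R_2 = 119.6 kip

Choose R_2 as the redundant. The primary structure is the cantilever fixed at 1.
Primary-structure tip deflection at 2 by superposition:
  UDL 21.5: wL⁴/(8EI) = 76758/EI
  point load 71 at a = 5.2: Pa²(3L − a)/(6EI) = 10815/EI
  δ_0 = 87573/EI
Flexibility coefficient — unit upward force at 2: δ_{22} = L³/(3EI) = 732.3/EI.
The prop prevents deflection at 2: R_2 = δ_0/δ_{22} = 87573/732.3 = 119.6 kip.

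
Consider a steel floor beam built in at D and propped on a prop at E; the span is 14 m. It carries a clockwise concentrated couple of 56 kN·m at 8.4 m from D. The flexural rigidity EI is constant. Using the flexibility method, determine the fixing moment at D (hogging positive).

Take the reaction at E as the redundant and release it; the primary structure is a cantilever fixed at D.
Free-end deflection of the primary structure under the applied loading (downward +):
  clockwise couple 56 at a = 8.4: M₀a(2L − a)/(2EI) = 4610/EI
Tip deflection under a unit load at E: L³/(3EI) = 914.7/EI.
Compatibility at E: δ_0 − R_E·δ_{EE} = 0, so R_E = 4610/914.7 = 5.04 kN.
Moment equilibrium about D: M_D = Σ(load moments about D) − R_E·L = 56 − 5.04×14 = -14.56 kN·m.

M_D = -14.56 kN·m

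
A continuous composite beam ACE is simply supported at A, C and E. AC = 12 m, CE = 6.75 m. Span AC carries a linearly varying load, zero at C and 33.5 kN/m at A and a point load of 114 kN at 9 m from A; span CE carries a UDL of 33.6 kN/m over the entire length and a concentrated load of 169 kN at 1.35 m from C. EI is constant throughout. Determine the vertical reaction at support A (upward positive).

Take M_C as the redundant. Released structure: two simple spans AC and CE with a hinge at C.
End slopes at the hinge C, treating each span as simply supported:
  span AC: triangular load, peak 33.5: 7w₀L³/(360EI) = 1126/EI
  span AC: point load 114 at a = 9: Pab(L + a)/(6LEI) = 897.8/EI
  span CE: UDL 33.6: wL³/(24EI) = 430.6/EI
  span CE: point load 169 at a = 1.35: Pab(L + b)/(6LEI) = 369.6/EI
  relative rotation θ_0 = (2023 + 800.2)/EI = 2824/EI
A unit hogging moment at C produces rotation L₁/(3EI) + L₂/(3EI) = 6.25/EI.
Slope continuity at C: θ_0 = M_C·6.25/EI, so M_C = 2824/6.25 = 451.8 kN·m (hogging).
Span AC, ΣM about A with M_C applied at C: R_C^{AC}·12 = 1830 + 451.8, so R_C^{AC} = 190.1 kN and R_A = 315 − 190.1 = 124.9 kN.

R_A = 124.9 kN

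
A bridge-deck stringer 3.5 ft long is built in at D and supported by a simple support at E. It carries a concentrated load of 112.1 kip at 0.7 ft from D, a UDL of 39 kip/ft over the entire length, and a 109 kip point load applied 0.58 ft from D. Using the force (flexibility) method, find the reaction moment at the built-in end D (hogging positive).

M_D = 164.6 kip·ft

Choose R_E as the redundant. The primary structure is the cantilever fixed at D.
Free-end deflection of the primary structure under the applied loading (downward +):
  point load 112.1 at a = 0.7: Pa²(3L − a)/(6EI) = 89.72/EI
  UDL 39: wL⁴/(8EI) = 731.6/EI
  point load 109 at a = 0.58: Pa²(3L − a)/(6EI) = 60.62/EI
  δ_0 = 881.9/EI
Tip deflection under a unit load at E: L³/(3EI) = 14.29/EI.
The prop prevents deflection at E: R_E = δ_0/δ_{EE} = 881.9/14.29 = 61.71 kip.
Moment equilibrium about D: M_D = Σ(load moments about D) − R_E·L = 380.6 − 61.71×3.5 = 164.6 kip·ft.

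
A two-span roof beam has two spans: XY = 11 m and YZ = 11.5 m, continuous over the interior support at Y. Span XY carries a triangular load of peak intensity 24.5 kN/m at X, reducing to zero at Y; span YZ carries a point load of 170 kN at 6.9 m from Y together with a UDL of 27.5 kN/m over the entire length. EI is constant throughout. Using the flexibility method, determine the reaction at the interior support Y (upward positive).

Insert a hinge at Y; M_Y is the redundant, and each span becomes simply supported.
End slopes at the hinge Y, treating each span as simply supported:
  span XY: triangular load, peak 24.5: 7w₀L³/(360EI) = 634.1/EI
  span YZ: point load 170 at a = 6.9: Pab(L + b)/(6LEI) = 1259/EI
  span YZ: UDL 27.5: wL³/(24EI) = 1743/EI
  relative rotation θ_0 = (634.1 + 3002)/EI = 3636/EI
A unit hogging moment at Y produces rotation L₁/(3EI) + L₂/(3EI) = 7.5/EI.
Compatibility: M_Y·(L₁+L₂)/(3EI) = θ_0, giving M_Y = 484.8 kN·m (hogging).
Span XY, ΣM about X with M_Y applied at Y: R_Y^{XY}·11 = 494.1 + 484.8, so R_Y^{XY} = 88.99 kN and R_X = 134.8 − 88.99 = 45.76 kN.
Span YZ, ΣM about Z: R_Y^{YZ}·11.5 = 2600 + 484.8, so R_Y^{YZ} = 268.3 kN and R_Z = 486.2 − 268.3 = 218 kN.
R_Y = 88.99 + 268.3 = 357.3 kN.

R_Y = 357.3 kN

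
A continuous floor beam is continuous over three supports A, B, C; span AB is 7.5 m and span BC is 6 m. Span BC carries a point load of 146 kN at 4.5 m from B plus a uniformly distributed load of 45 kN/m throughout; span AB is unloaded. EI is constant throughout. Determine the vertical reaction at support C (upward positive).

Insert a hinge at B; M_B is the redundant, and each span becomes simply supported.
Discontinuity in slope at B on the released structure — sum the simple-span end rotations:
  span BC: point load 146 at a = 4.5: Pab(L + b)/(6LEI) = 205.3/EI
  span BC: UDL 45: wL³/(24EI) = 405/EI
  relative rotation θ_0 = (0 + 610.3)/EI = 610.3/EI
A unit hogging moment at B produces rotation L₁/(3EI) + L₂/(3EI) = 4.5/EI.
Slope continuity at B: θ_0 = M_B·4.5/EI, so M_B = 610.3/4.5 = 135.6 kN·m (hogging).
Span BC, ΣM about C: R_B^{BC}·6 = 1029 + 135.6, so R_B^{BC} = 194.1 kN and R_C = 416 − 194.1 = 221.9 kN.

R_C = 221.9 kN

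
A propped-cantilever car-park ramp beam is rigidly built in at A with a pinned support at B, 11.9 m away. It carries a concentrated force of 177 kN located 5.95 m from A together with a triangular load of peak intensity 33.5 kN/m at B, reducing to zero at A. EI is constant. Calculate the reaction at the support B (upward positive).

R_B = 164.9 kN

Take the reaction at B as the redundant and release it; the primary structure is a cantilever fixed at A.
Deflection at B on the released cantilever, summing each load's contribution:
  point load 177 at a = 5.95: Pa²(3L − a)/(6EI) = 31070/EI
  triangular load, peak 33.5 at the free end: 11w₀L⁴/(120EI) = 61581/EI
  δ_0 = 92651/EI
Flexibility coefficient — unit upward force at B: δ_{BB} = L³/(3EI) = 561.7/EI.
Compatibility at B: δ_0 − R_B·δ_{BB} = 0, so R_B = 92651/561.7 = 164.9 kN.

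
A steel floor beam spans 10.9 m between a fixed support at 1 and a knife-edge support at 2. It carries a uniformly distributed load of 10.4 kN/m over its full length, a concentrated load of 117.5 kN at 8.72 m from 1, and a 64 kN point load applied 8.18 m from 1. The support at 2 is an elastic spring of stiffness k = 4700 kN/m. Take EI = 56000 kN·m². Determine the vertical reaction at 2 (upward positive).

Choose R_2 as the redundant. The primary structure is the cantilever fixed at 1.
Downward deflection at the released point 2 due to the loads:
  UDL 10.4: wL⁴/(8EI) = 18351/EI
  point load 117.5 at a = 8.72: Pa²(3L − a)/(6EI) = 35708/EI
  point load 64 at a = 8.18: Pa²(3L − a)/(6EI) = 17501/EI
  δ_0 = 71560/EI
Tip deflection under a unit load at 2: L³/(3EI) = 431.7/EI.
With EI = 56000 kN·m²: δ_0 = 1.2778 m and δ_{22} = 0.007709 m/kN.
Compatibility — the spring shortens by R_2/k under the reaction it provides: δ_0 − R_2·δ_{22} = R_2/k. With 1/k = 0.000213 m/kN, R_2 = δ_0 / (δ_{22} + 1/k) = 1.2778 / (0.007709 + 0.000213) = 161.3 kN.

R_2 = 161.3 kN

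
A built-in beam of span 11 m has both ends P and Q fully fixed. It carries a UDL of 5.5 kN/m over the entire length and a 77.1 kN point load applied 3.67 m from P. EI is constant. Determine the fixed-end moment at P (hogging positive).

M_P = 181.1 kN·m

Release both end moments; the primary structure is a simply-supported span PQ with redundants M_P and M_Q.
On the primary (simply-supported) span, the end slopes from the loading are:
  at P: UDL 5.5: wL³/(24EI) = 305/EI
  at Q: UDL 5.5: wL³/(24EI) = 305/EI
  at P: point load 77.1 at a = 3.67: Pab(L + b)/(6LEI) = 576/EI
  at Q: point load 77.1 at a = 3.67: Pab(L + a)/(6LEI) = 461/EI
  θ_P0 = 881/EI,  θ_Q0 = 766/EI
Flexibility coefficients: a unit moment at one end gives L/(3EI) there and L/(6EI) at the far end, so f₁₁ = f₂₂ = 3.667/EI and f₁₂ = f₂₁ = 1.833/EI.
Compatibility — zero rotation at each built-in end:
  3.667 M_P + 1.833 M_Q = 881
  1.833 M_P + 3.667 M_Q = 766
Solving the pair gives M_P = 181.1 kN·m and M_Q = 118.4 kN·m (hogging).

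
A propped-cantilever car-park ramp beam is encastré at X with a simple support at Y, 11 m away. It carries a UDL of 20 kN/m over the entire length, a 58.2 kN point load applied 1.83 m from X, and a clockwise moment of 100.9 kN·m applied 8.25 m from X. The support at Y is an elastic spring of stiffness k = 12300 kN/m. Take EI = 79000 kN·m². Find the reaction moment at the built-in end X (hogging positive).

Choose R_Y as the redundant. The primary structure is the cantilever fixed at X.
Primary-structure tip deflection at Y by superposition:
  UDL 20: wL⁴/(8EI) = 36602/EI
  point load 58.2 at a = 1.83: Pa²(3L − a)/(6EI) = 1013/EI
  clockwise couple 100.9 at a = 8.25: M₀a(2L − a)/(2EI) = 5723/EI
  δ_0 = 43338/EI
Flexibility coefficient — unit upward force at Y: δ_{YY} = L³/(3EI) = 443.7/EI.
With EI = 79000 kN·m²: δ_0 = 0.54858 m and δ_{YY} = 0.005616 m/kN.
Compatibility — the spring shortens by R_Y/k under the reaction it provides: δ_0 − R_Y·δ_{YY} = R_Y/k. With 1/k = 0.000081 m/kN, R_Y = δ_0 / (δ_{YY} + 1/k) = 0.54858 / (0.005616 + 0.000081) = 96.29 kN.
Moment equilibrium about X: M_X = Σ(load moments about X) − R_Y·L = 1417 − 96.29×11 = 358.2 kN·m.

M_X = 358.2 kN·m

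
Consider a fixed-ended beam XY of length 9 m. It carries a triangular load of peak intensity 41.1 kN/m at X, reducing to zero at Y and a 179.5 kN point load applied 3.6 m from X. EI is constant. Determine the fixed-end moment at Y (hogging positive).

M_Y = 266.1 kN·m

Release both end moments; the primary structure is a simply-supported span XY with redundants M_X and M_Y.
End rotations of the released simple span under the applied load (×1/EI):
  at X: triangular load, peak 41.1: w₀L³/(45EI) = 665.8/EI
  at Y: triangular load, peak 41.1: 7w₀L³/(360EI) = 582.6/EI
  at X: point load 179.5 at a = 3.6: Pab(L + b)/(6LEI) = 930.5/EI
  at Y: point load 179.5 at a = 3.6: Pab(L + a)/(6LEI) = 814.2/EI
  θ_X0 = 1596/EI,  θ_Y0 = 1397/EI
Flexibility coefficients: a unit moment at one end gives L/(3EI) there and L/(6EI) at the far end, so f₁₁ = f₂₂ = 3/EI and f₁₂ = f₂₁ = 1.5/EI.
Compatibility — zero rotation at each built-in end:
  3 M_X + 1.5 M_Y = 1596
  1.5 M_X + 3 M_Y = 1397
Solving the pair gives M_X = 399.1 kN·m and M_Y = 266.1 kN·m (hogging).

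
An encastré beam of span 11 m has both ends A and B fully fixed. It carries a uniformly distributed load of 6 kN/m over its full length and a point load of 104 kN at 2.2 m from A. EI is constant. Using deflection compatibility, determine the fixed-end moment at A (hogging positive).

Release both end moments; the primary structure is a simply-supported span AB with redundants M_A and M_B.
On the primary (simply-supported) span, the end slopes from the loading are:
  at A: UDL 6: wL³/(24EI) = 332.8/EI
  at B: UDL 6: wL³/(24EI) = 332.8/EI
  at A: point load 104 at a = 2.2: Pab(L + b)/(6LEI) = 604/EI
  at B: point load 104 at a = 2.2: Pab(L + a)/(6LEI) = 402.7/EI
  θ_A0 = 936.8/EI,  θ_B0 = 735.4/EI
Flexibility coefficients: a unit moment at one end gives L/(3EI) there and L/(6EI) at the far end, so f₁₁ = f₂₂ = 3.667/EI and f₁₂ = f₂₁ = 1.833/EI.
Compatibility — zero rotation at each built-in end:
  3.667 M_A + 1.833 M_B = 936.8
  1.833 M_A + 3.667 M_B = 735.4
Solving the pair gives M_A = 206.9 kN·m and M_B = 97.11 kN·m (hogging).

M_A = 206.9 kN·m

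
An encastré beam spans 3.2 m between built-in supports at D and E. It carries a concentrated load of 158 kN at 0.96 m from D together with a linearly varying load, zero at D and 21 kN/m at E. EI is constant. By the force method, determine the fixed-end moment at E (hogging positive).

Take the two fixed-end moments M_D, M_E as redundants; the released structure is the simple span DE.
End rotations of the released simple span under the applied load (×1/EI):
  at D: point load 158 at a = 0.96: Pab(L + b)/(6LEI) = 96.27/EI
  at E: point load 158 at a = 0.96: Pab(L + a)/(6LEI) = 73.62/EI
  at D: triangular load, peak 21: 7w₀L³/(360EI) = 13.38/EI
  at E: triangular load, peak 21: w₀L³/(45EI) = 15.29/EI
  θ_D0 = 109.6/EI,  θ_E0 = 88.91/EI
Flexibility coefficients: a unit moment at one end gives L/(3EI) there and L/(6EI) at the far end, so f₁₁ = f₂₂ = 1.067/EI and f₁₂ = f₂₁ = 0.5333/EI.
Compatibility — zero rotation at each built-in end:
  1.067 M_D + 0.5333 M_E = 109.6
  0.5333 M_D + 1.067 M_E = 88.91
Solving the pair gives M_D = 81.49 kN·m and M_E = 42.6 kN·m (hogging).

M_E = 42.6 kN·m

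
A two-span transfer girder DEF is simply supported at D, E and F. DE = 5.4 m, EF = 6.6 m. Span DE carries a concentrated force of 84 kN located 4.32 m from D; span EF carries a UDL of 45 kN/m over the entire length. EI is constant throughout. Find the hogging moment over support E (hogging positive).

Release continuity at E by inserting a hinge; the redundant is the internal moment M_E. The primary structure is two simply-supported spans DE and EF.
End slopes at the hinge E, treating each span as simply supported:
  span DE: point load 84 at a = 4.32: Pab(L + a)/(6LEI) = 117.6/EI
  span EF: UDL 45: wL³/(24EI) = 539.1/EI
  relative rotation θ_0 = (117.6 + 539.1)/EI = 656.6/EI
A unit hogging moment at E produces rotation L₁/(3EI) + L₂/(3EI) = 4/EI.
Slope continuity at E: θ_0 = M_E·4/EI, so M_E = 656.6/4 = 164.2 kN·m (hogging).

M_E = 164.2 kN·m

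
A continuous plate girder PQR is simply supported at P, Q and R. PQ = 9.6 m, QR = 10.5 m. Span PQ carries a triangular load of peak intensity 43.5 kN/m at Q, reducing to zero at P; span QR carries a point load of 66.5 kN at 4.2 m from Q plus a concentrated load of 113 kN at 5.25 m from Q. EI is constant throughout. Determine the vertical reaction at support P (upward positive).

Insert a hinge at Q; M_Q is the redundant, and each span becomes simply supported.
Rotations at Q on the released spans (each span's end-slope, ×1/EI):
  span PQ: triangular load, peak 43.5: w₀L³/(45EI) = 855.2/EI
  span QR: point load 66.5 at a = 4.2: Pab(L + b)/(6LEI) = 469.2/EI
  span QR: point load 113 at a = 5.25: Pab(L + b)/(6LEI) = 778.6/EI
  relative rotation θ_0 = (855.2 + 1248)/EI = 2103/EI
A unit hogging moment at Q produces rotation L₁/(3EI) + L₂/(3EI) = 6.7/EI.
Slope continuity at Q: θ_0 = M_Q·6.7/EI, so M_Q = 2103/6.7 = 313.9 kN·m (hogging).
Span PQ, ΣM about P with M_Q applied at Q: R_Q^{PQ}·9.6 = 1336 + 313.9, so R_Q^{PQ} = 171.9 kN and R_P = 208.8 − 171.9 = 36.9 kN.

R_P = 36.9 kN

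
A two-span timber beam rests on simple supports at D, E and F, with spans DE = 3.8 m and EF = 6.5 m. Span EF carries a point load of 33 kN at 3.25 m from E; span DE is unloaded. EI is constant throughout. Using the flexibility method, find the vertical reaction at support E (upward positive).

Release continuity at E by inserting a hinge; the redundant is the internal moment M_E. The primary structure is two simply-supported spans DE and EF.
Rotations at E on the released spans (each span's end-slope, ×1/EI):
  span EF: point load 33 at a = 3.25: Pab(L + b)/(6LEI) = 87.14/EI
  relative rotation θ_0 = (0 + 87.14)/EI = 87.14/EI
A unit hogging moment at E produces rotation L₁/(3EI) + L₂/(3EI) = 3.433/EI.
Compatibility: M_E·(L₁+L₂)/(3EI) = θ_0, giving M_E = 25.38 kN·m (hogging).
Span DE, ΣM about D with M_E applied at E: R_E^{DE}·3.8 = 0 + 25.38, so R_E^{DE} = 6.679 kN and R_D = 0 − 6.679 = -6.679 kN.
Span EF, ΣM about F: R_E^{EF}·6.5 = 107.2 + 25.38, so R_E^{EF} = 20.4 kN and R_F = 33 − 20.4 = 12.6 kN.
R_E = 6.679 + 20.4 = 27.08 kN.

R_E = 27.08 kN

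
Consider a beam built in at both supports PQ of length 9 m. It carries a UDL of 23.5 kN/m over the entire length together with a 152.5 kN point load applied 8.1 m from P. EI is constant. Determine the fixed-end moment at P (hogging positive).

M_P = 171 kN·m

Release both end moments; the primary structure is a simply-supported span PQ with redundants M_P and M_Q.
End rotations of the released simple span under the applied load (×1/EI):
  at P: UDL 23.5: wL³/(24EI) = 713.8/EI
  at Q: UDL 23.5: wL³/(24EI) = 713.8/EI
  at P: point load 152.5 at a = 8.1: Pab(L + b)/(6LEI) = 203.8/EI
  at Q: point load 152.5 at a = 8.1: Pab(L + a)/(6LEI) = 352/EI
  θ_P0 = 917.6/EI,  θ_Q0 = 1066/EI
Flexibility coefficients: a unit moment at one end gives L/(3EI) there and L/(6EI) at the far end, so f₁₁ = f₂₂ = 3/EI and f₁₂ = f₂₁ = 1.5/EI.
Compatibility — zero rotation at each built-in end:
  3 M_P + 1.5 M_Q = 917.6
  1.5 M_P + 3 M_Q = 1066
Solving the pair gives M_P = 171 kN·m and M_Q = 269.8 kN·m (hogging).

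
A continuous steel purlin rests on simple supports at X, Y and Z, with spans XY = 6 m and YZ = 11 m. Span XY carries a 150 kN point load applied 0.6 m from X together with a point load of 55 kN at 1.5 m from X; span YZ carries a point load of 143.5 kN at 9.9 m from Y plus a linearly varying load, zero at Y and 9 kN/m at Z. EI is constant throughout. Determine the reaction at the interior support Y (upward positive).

Release continuity at Y by inserting a hinge; the redundant is the internal moment M_Y. The primary structure is two simply-supported spans XY and YZ.
Rotations at Y on the released spans (each span's end-slope, ×1/EI):
  span XY: point load 150 at a = 0.6: Pab(L + a)/(6LEI) = 89.1/EI
  span XY: point load 55 at a = 1.5: Pab(L + a)/(6LEI) = 77.34/EI
  span YZ: point load 143.5 at a = 9.9: Pab(L + b)/(6LEI) = 286.5/EI
  span YZ: triangular load, peak 9: 7w₀L³/(360EI) = 232.9/EI
  relative rotation θ_0 = (166.4 + 519.4)/EI = 685.9/EI
A unit hogging moment at Y produces rotation L₁/(3EI) + L₂/(3EI) = 5.667/EI.
Compatibility: M_Y·(L₁+L₂)/(3EI) = θ_0, giving M_Y = 121 kN·m (hogging).
Span XY, ΣM about X with M_Y applied at Y: R_Y^{XY}·6 = 172.5 + 121, so R_Y^{XY} = 48.92 kN and R_X = 205 − 48.92 = 156.1 kN.
Span YZ, ΣM about Z: R_Y^{YZ}·11 = 339.4 + 121, so R_Y^{YZ} = 41.85 kN and R_Z = 193 − 41.85 = 151.1 kN.
R_Y = 48.92 + 41.85 = 90.78 kN.

R_Y = 90.78 kN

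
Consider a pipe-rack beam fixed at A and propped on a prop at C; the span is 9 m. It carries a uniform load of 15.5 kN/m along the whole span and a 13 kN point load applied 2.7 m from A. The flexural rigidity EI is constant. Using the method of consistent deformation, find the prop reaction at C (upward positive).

R_C = 53.89 kN

Remove the prop at C; the released (primary) structure is a cantilever built in at A.
Downward deflection at the released point C due to the loads:
  UDL 15.5: wL⁴/(8EI) = 12712/EI
  point load 13 at a = 2.7: Pa²(3L − a)/(6EI) = 383.8/EI
  δ_0 = 13096/EI
Flexibility coefficient — unit upward force at C: δ_{CC} = L³/(3EI) = 243/EI.
The prop prevents deflection at C: R_C = δ_0/δ_{CC} = 13096/243 = 53.89 kN.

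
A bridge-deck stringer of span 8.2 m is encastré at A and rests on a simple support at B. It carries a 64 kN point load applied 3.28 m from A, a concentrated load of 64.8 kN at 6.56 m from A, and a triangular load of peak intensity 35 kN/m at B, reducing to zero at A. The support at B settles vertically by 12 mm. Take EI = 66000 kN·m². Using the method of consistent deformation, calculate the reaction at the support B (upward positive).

R_B = 133.5 kN

Remove the prop at B; the released (primary) structure is a cantilever built in at A.
Primary-structure tip deflection at B by superposition:
  point load 64 at a = 3.28: Pa²(3L − a)/(6EI) = 2447/EI
  point load 64.8 at a = 6.56: Pa²(3L − a)/(6EI) = 8384/EI
  triangular load, peak 35 at the free end: 11w₀L⁴/(120EI) = 14506/EI
  δ_0 = 25336/EI
Flexibility coefficient — unit upward force at B: δ_{BB} = L³/(3EI) = 183.8/EI.
With EI = 66000 kN·m²: δ_0 = 0.38389 m and δ_{BB} = 0.002785 m/kN.
Compatibility — the beam at B must follow the support down by 0.012 m: δ_0 − R_B·δ_{BB} = 0.012, so R_B = (0.38389 − 0.012)/0.002785 = 133.5 kN.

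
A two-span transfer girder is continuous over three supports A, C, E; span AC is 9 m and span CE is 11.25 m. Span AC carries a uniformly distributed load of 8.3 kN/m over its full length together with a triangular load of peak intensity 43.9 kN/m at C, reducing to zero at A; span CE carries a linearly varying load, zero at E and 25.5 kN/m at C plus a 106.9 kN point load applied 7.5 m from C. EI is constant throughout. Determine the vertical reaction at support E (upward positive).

R_E = 86.97 kN

Insert a hinge at C; M_C is the redundant, and each span becomes simply supported.
End slopes at the hinge C, treating each span as simply supported:
  span AC: UDL 8.3: wL³/(24EI) = 252.1/EI
  span AC: triangular load, peak 43.9: w₀L³/(45EI) = 711.2/EI
  span CE: triangular load, peak 25.5: w₀L³/(45EI) = 806.8/EI
  span CE: point load 106.9 at a = 7.5: Pab(L + b)/(6LEI) = 668.1/EI
  relative rotation θ_0 = (963.3 + 1475)/EI = 2438/EI
A unit hogging moment at C produces rotation L₁/(3EI) + L₂/(3EI) = 6.75/EI.
Compatibility: M_C·(L₁+L₂)/(3EI) = θ_0, giving M_C = 361.2 kN·m (hogging).
Span CE, ΣM about E: R_C^{CE}·11.25 = 1477 + 361.2, so R_C^{CE} = 163.4 kN and R_E = 250.3 − 163.4 = 86.97 kN.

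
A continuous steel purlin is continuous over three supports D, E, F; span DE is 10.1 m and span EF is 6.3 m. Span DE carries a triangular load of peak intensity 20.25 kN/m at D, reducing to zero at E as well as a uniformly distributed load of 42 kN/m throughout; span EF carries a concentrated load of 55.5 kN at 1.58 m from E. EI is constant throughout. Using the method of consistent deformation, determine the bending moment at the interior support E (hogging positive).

M_E = 426.1 kN·m

Take M_E as the redundant. Released structure: two simple spans DE and EF with a hinge at E.
End slopes at the hinge E, treating each span as simply supported:
  span DE: triangular load, peak 20.25: 7w₀L³/(360EI) = 405.7/EI
  span DE: UDL 42: wL³/(24EI) = 1803/EI
  span EF: point load 55.5 at a = 1.58: Pab(L + b)/(6LEI) = 120.7/EI
  relative rotation θ_0 = (2209 + 120.7)/EI = 2329/EI
A unit hogging moment at E produces rotation L₁/(3EI) + L₂/(3EI) = 5.467/EI.
Compatibility: M_E·(L₁+L₂)/(3EI) = θ_0, giving M_E = 426.1 kN·m (hogging).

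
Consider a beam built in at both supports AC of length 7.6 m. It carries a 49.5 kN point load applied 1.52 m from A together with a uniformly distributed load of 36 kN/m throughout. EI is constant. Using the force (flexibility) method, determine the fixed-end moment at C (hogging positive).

Release both end moments; the primary structure is a simply-supported span AC with redundants M_A and M_C.
Simple-span end rotations at A and C under the given loads:
  at A: point load 49.5 at a = 1.52: Pab(L + b)/(6LEI) = 137.2/EI
  at C: point load 49.5 at a = 1.52: Pab(L + a)/(6LEI) = 91.49/EI
  at A: UDL 36: wL³/(24EI) = 658.5/EI
  at C: UDL 36: wL³/(24EI) = 658.5/EI
  θ_A0 = 795.7/EI,  θ_C0 = 750/EI
Flexibility coefficients: a unit moment at one end gives L/(3EI) there and L/(6EI) at the far end, so f₁₁ = f₂₂ = 2.533/EI and f₁₂ = f₂₁ = 1.267/EI.
Compatibility — zero rotation at each built-in end:
  2.533 M_A + 1.267 M_C = 795.7
  1.267 M_A + 2.533 M_C = 750
Solving the pair gives M_A = 221.4 kN·m and M_C = 185.3 kN·m (hogging).

M_C = 185.3 kN·m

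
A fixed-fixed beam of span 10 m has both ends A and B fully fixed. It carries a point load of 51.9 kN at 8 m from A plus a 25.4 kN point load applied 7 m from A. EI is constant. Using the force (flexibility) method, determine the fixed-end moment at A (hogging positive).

M_A = 32.61 kN·m

Release both end moments; the primary structure is a simply-supported span AB with redundants M_A and M_B.
Simple-span end rotations at A and B under the given loads:
  at A: point load 51.9 at a = 8: Pab(L + b)/(6LEI) = 166.1/EI
  at B: point load 51.9 at a = 8: Pab(L + a)/(6LEI) = 249.1/EI
  at A: point load 25.4 at a = 7: Pab(L + b)/(6LEI) = 115.6/EI
  at B: point load 25.4 at a = 7: Pab(L + a)/(6LEI) = 151.1/EI
  θ_A0 = 281.6/EI,  θ_B0 = 400.2/EI
Flexibility coefficients: a unit moment at one end gives L/(3EI) there and L/(6EI) at the far end, so f₁₁ = f₂₂ = 3.333/EI and f₁₂ = f₂₁ = 1.667/EI.
Compatibility — zero rotation at each built-in end:
  3.333 M_A + 1.667 M_B = 281.6
  1.667 M_A + 3.333 M_B = 400.2
Solving the pair gives M_A = 32.61 kN·m and M_B = 103.8 kN·m (hogging).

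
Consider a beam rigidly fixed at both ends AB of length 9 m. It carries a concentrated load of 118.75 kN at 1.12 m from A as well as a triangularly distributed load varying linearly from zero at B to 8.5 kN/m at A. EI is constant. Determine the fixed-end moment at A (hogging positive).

M_A = 136.4 kN·m

Release both end moments; the primary structure is a simply-supported span AB with redundants M_A and M_B.
Simple-span end rotations at A and B under the given loads:
  at A: point load 118.75 at a = 1.12: Pab(L + b)/(6LEI) = 327.6/EI
  at B: point load 118.75 at a = 1.12: Pab(L + a)/(6LEI) = 196.4/EI
  at A: triangular load, peak 8.5: w₀L³/(45EI) = 137.7/EI
  at B: triangular load, peak 8.5: 7w₀L³/(360EI) = 120.5/EI
  θ_A0 = 465.3/EI,  θ_B0 = 316.9/EI
Flexibility coefficients: a unit moment at one end gives L/(3EI) there and L/(6EI) at the far end, so f₁₁ = f₂₂ = 3/EI and f₁₂ = f₂₁ = 1.5/EI.
Compatibility — zero rotation at each built-in end:
  3 M_A + 1.5 M_B = 465.3
  1.5 M_A + 3 M_B = 316.9
Solving the pair gives M_A = 136.4 kN·m and M_B = 37.44 kN·m (hogging).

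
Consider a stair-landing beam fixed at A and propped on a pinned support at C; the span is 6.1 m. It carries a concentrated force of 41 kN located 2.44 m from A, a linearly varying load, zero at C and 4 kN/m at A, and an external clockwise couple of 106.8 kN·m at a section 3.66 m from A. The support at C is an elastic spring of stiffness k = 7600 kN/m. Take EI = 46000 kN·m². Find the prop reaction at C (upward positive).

R_C = 30.58 kN

Release the roller at C. Primary structure: cantilever fixed at A.
Free-end deflection of the primary structure under the applied loading (downward +):
  point load 41 at a = 2.44: Pa²(3L − a)/(6EI) = 645.2/EI
  triangular load, peak 4 at the fixed end: w₀L⁴/(30EI) = 184.6/EI
  clockwise couple 106.8 at a = 3.66: M₀a(2L − a)/(2EI) = 1669/EI
  δ_0 = 2499/EI
Tip deflection under a unit load at C: L³/(3EI) = 75.66/EI.
With EI = 46000 kN·m²: δ_0 = 0.054325 m and δ_{CC} = 0.001645 m/kN.
Compatibility — the spring shortens by R_C/k under the reaction it provides: δ_0 − R_C·δ_{CC} = R_C/k. With 1/k = 0.000132 m/kN, R_C = δ_0 / (δ_{CC} + 1/k) = 0.054325 / (0.001645 + 0.000132) = 30.58 kN.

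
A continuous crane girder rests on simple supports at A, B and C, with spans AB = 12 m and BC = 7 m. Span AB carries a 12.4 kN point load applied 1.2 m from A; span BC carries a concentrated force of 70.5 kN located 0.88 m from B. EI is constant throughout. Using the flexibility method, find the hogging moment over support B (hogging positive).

M_B = 23.38 kN·m

Take M_B as the redundant. Released structure: two simple spans AB and BC with a hinge at B.
End slopes at the hinge B, treating each span as simply supported:
  span AB: point load 12.4 at a = 1.2: Pab(L + a)/(6LEI) = 29.46/EI
  span BC: point load 70.5 at a = 0.88: Pab(L + b)/(6LEI) = 118.6/EI
  relative rotation θ_0 = (29.46 + 118.6)/EI = 148.1/EI
A unit hogging moment at B produces rotation L₁/(3EI) + L₂/(3EI) = 6.333/EI.
Slope continuity at B: θ_0 = M_B·6.333/EI, so M_B = 148.1/6.333 = 23.38 kN·m (hogging).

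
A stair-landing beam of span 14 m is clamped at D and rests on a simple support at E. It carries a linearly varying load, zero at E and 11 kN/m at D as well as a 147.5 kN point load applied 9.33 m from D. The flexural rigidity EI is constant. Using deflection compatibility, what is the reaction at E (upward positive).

R_E = 91.83 kN

Release the roller at E. Primary structure: cantilever fixed at D.
Primary-structure tip deflection at E by superposition:
  triangular load, peak 11 at the fixed end: w₀L⁴/(30EI) = 14086/EI
  point load 147.5 at a = 9.33: Pa²(3L − a)/(6EI) = 69912/EI
  δ_0 = 83998/EI
Tip deflection under a unit load at E: L³/(3EI) = 914.7/EI.
The prop prevents deflection at E: R_E = δ_0/δ_{EE} = 83998/914.7 = 91.83 kN.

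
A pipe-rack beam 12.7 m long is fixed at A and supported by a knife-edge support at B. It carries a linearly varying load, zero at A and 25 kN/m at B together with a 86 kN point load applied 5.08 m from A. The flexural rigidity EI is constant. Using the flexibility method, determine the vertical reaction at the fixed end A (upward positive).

Remove the prop at B; the released (primary) structure is a cantilever built in at A.
Free-end deflection of the primary structure under the applied loading (downward +):
  triangular load, peak 25 at the free end: 11w₀L⁴/(120EI) = 59616/EI
  point load 86 at a = 5.08: Pa²(3L − a)/(6EI) = 12214/EI
  δ_0 = 71830/EI
Flexibility coefficient — unit upward force at B: δ_{BB} = L³/(3EI) = 682.8/EI.
The prop prevents deflection at B: R_B = δ_0/δ_{BB} = 71830/682.8 = 105.2 kN.
Vertical equilibrium: R_A = ΣP − R_B = 244.8 − 105.2 = 139.5 kN.

R_A = 139.5 kN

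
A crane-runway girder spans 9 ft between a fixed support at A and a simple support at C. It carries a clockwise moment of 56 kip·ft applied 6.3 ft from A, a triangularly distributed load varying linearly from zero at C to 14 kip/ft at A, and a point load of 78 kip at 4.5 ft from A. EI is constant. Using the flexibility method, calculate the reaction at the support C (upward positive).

Remove the prop at C; the released (primary) structure is a cantilever built in at A.
Free-end deflection of the primary structure under the applied loading (downward +):
  clockwise couple 56 at a = 6.3: M₀a(2L − a)/(2EI) = 2064/EI
  triangular load, peak 14 at the fixed end: w₀L⁴/(30EI) = 3062/EI
  point load 78 at a = 4.5: Pa²(3L − a)/(6EI) = 5923/EI
  δ_0 = 11049/EI
Flexibility coefficient — unit upward force at C: δ_{CC} = L³/(3EI) = 243/EI.
The prop prevents deflection at C: R_C = δ_0/δ_{CC} = 11049/243 = 45.47 kip.

R_C = 45.47 kip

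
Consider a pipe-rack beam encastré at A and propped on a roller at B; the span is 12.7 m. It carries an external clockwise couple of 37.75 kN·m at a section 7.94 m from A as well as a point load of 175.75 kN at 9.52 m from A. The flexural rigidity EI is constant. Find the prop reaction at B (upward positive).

R_B = 115 kN

Release the roller at B. Primary structure: cantilever fixed at A.
Downward deflection at the released point B due to the loads:
  clockwise couple 37.75 at a = 7.94: M₀a(2L − a)/(2EI) = 2617/EI
  point load 175.75 at a = 9.52: Pa²(3L − a)/(6EI) = 75872/EI
  δ_0 = 78488/EI
Flexibility coefficient — unit upward force at B: δ_{BB} = L³/(3EI) = 682.8/EI.
The prop prevents deflection at B: R_B = δ_0/δ_{BB} = 78488/682.8 = 115 kN.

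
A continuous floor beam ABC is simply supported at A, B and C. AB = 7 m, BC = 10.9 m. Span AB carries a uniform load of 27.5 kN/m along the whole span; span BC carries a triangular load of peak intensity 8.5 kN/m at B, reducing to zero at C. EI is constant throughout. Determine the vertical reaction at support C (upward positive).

Insert a hinge at B; M_B is the redundant, and each span becomes simply supported.
Rotations at B on the released spans (each span's end-slope, ×1/EI):
  span AB: UDL 27.5: wL³/(24EI) = 393/EI
  span BC: triangular load, peak 8.5: w₀L³/(45EI) = 244.6/EI
  relative rotation θ_0 = (393 + 244.6)/EI = 637.6/EI
A unit hogging moment at B produces rotation L₁/(3EI) + L₂/(3EI) = 5.967/EI.
Slope continuity at B: θ_0 = M_B·5.967/EI, so M_B = 637.6/5.967 = 106.9 kN·m (hogging).
Span BC, ΣM about C: R_B^{BC}·10.9 = 336.6 + 106.9, so R_B^{BC} = 40.69 kN and R_C = 46.33 − 40.69 = 5.637 kN.

R_C = 5.637 kN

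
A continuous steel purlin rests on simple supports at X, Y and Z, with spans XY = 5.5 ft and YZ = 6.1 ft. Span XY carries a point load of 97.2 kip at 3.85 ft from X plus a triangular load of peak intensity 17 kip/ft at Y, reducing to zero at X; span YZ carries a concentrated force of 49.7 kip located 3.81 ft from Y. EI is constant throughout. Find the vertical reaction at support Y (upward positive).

R_Y = 148 kip

Release continuity at Y by inserting a hinge; the redundant is the internal moment M_Y. The primary structure is two simply-supported spans XY and YZ.
Discontinuity in slope at Y on the released structure — sum the simple-span end rotations:
  span XY: point load 97.2 at a = 3.85: Pab(L + a)/(6LEI) = 174.9/EI
  span XY: triangular load, peak 17: w₀L³/(45EI) = 62.85/EI
  span YZ: point load 49.7 at a = 3.81: Pab(L + b)/(6LEI) = 99.4/EI
  relative rotation θ_0 = (237.8 + 99.4)/EI = 337.2/EI
A unit hogging moment at Y produces rotation L₁/(3EI) + L₂/(3EI) = 3.867/EI.
Slope continuity at Y: θ_0 = M_Y·3.867/EI, so M_Y = 337.2/3.867 = 87.21 kip·ft (hogging).
Span XY, ΣM about X with M_Y applied at Y: R_Y^{XY}·5.5 = 545.6 + 87.21, so R_Y^{XY} = 115.1 kip and R_X = 143.9 − 115.1 = 28.89 kip.
Span YZ, ΣM about Z: R_Y^{YZ}·6.1 = 113.8 + 87.21, so R_Y^{YZ} = 32.95 kip and R_Z = 49.7 − 32.95 = 16.75 kip.
R_Y = 115.1 + 32.95 = 148 kip.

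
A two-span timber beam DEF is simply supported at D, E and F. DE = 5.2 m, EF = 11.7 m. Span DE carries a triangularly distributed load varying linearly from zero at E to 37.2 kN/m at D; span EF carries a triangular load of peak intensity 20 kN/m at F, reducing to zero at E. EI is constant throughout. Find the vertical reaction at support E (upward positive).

Take M_E as the redundant. Released structure: two simple spans DE and EF with a hinge at E.
Discontinuity in slope at E on the released structure — sum the simple-span end rotations:
  span DE: triangular load, peak 37.2: 7w₀L³/(360EI) = 101.7/EI
  span EF: triangular load, peak 20: 7w₀L³/(360EI) = 622.8/EI
  relative rotation θ_0 = (101.7 + 622.8)/EI = 724.6/EI
A unit hogging moment at E produces rotation L₁/(3EI) + L₂/(3EI) = 5.633/EI.
Slope continuity at E: θ_0 = M_E·5.633/EI, so M_E = 724.6/5.633 = 128.6 kN·m (hogging).
Span DE, ΣM about D with M_E applied at E: R_E^{DE}·5.2 = 167.6 + 128.6, so R_E^{DE} = 56.97 kN and R_D = 96.72 − 56.97 = 39.75 kN.
Span EF, ΣM about F: R_E^{EF}·11.7 = 456.3 + 128.6, so R_E^{EF} = 49.99 kN and R_F = 117 − 49.99 = 67.01 kN.
R_E = 56.97 + 49.99 = 107 kN.

R_E = 107 kN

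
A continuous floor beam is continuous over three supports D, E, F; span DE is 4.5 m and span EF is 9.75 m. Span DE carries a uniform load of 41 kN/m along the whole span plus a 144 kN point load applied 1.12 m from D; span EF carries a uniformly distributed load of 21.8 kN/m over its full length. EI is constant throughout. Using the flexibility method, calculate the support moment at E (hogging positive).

Insert a hinge at E; M_E is the redundant, and each span becomes simply supported.
Discontinuity in slope at E on the released structure — sum the simple-span end rotations:
  span DE: UDL 41: wL³/(24EI) = 155.7/EI
  span DE: point load 144 at a = 1.12: Pab(L + a)/(6LEI) = 113.5/EI
  span EF: UDL 21.8: wL³/(24EI) = 841.9/EI
  relative rotation θ_0 = (269.1 + 841.9)/EI = 1111/EI
A unit hogging moment at E produces rotation L₁/(3EI) + L₂/(3EI) = 4.75/EI.
Slope continuity at E: θ_0 = M_E·4.75/EI, so M_E = 1111/4.75 = 233.9 kN·m (hogging).

M_E = 233.9 kN·m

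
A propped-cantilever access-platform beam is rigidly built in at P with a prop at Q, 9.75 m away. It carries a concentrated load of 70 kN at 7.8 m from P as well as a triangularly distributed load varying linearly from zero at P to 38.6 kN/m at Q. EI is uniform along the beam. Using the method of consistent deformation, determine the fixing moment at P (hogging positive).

M_P = 279.6 kN·m

Remove the prop at Q; the released (primary) structure is a cantilever built in at P.
Primary-structure tip deflection at Q by superposition:
  point load 70 at a = 7.8: Pa²(3L − a)/(6EI) = 15225/EI
  triangular load, peak 38.6 at the free end: 11w₀L⁴/(120EI) = 31975/EI
  δ_0 = 47201/EI
Tip deflection under a unit load at Q: L³/(3EI) = 309/EI.
Compatibility at Q: δ_0 − R_Q·δ_{QQ} = 0, so R_Q = 47201/309 = 152.8 kN.
Moment equilibrium about P: M_P = Σ(load moments about P) − R_Q·L = 1769 − 152.8×9.75 = 279.6 kN·m.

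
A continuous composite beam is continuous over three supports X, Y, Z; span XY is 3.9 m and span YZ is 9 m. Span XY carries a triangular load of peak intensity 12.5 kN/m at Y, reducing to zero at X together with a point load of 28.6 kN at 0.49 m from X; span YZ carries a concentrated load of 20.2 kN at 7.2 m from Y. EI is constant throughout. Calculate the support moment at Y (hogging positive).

M_Y = 18.09 kN·m

Release continuity at Y by inserting a hinge; the redundant is the internal moment M_Y. The primary structure is two simply-supported spans XY and YZ.
Discontinuity in slope at Y on the released structure — sum the simple-span end rotations:
  span XY: triangular load, peak 12.5: w₀L³/(45EI) = 16.48/EI
  span XY: point load 28.6 at a = 0.49: Pab(L + a)/(6LEI) = 8.965/EI
  span YZ: point load 20.2 at a = 7.2: Pab(L + b)/(6LEI) = 52.36/EI
  relative rotation θ_0 = (25.44 + 52.36)/EI = 77.8/EI
A unit hogging moment at Y produces rotation L₁/(3EI) + L₂/(3EI) = 4.3/EI.
Compatibility: M_Y·(L₁+L₂)/(3EI) = θ_0, giving M_Y = 18.09 kN·m (hogging).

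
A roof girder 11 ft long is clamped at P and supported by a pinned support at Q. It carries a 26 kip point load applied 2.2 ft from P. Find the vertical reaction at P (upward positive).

R_P = 24.54 kip

Remove the prop at Q; the released (primary) structure is a cantilever built in at P.
Deflection at Q on the released cantilever, summing each load's contribution:
  point load 26 at a = 2.2: Pa²(3L − a)/(6EI) = 646/EI
Flexibility coefficient — unit upward force at Q: δ_{QQ} = L³/(3EI) = 443.7/EI.
The prop prevents deflection at Q: R_Q = δ_0/δ_{QQ} = 646/443.7 = 1.456 kip.
Vertical equilibrium: R_P = ΣP − R_Q = 26 − 1.456 = 24.54 kip.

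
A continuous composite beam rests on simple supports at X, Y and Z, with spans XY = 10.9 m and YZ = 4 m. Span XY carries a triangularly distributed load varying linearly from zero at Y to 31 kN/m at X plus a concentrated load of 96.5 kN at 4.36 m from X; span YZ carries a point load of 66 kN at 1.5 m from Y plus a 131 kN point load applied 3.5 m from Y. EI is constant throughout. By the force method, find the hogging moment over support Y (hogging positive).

M_Y = 308.6 kN·m

Insert a hinge at Y; M_Y is the redundant, and each span becomes simply supported.
End slopes at the hinge Y, treating each span as simply supported:
  span XY: triangular load, peak 31: 7w₀L³/(360EI) = 780.6/EI
  span XY: point load 96.5 at a = 4.36: Pab(L + a)/(6LEI) = 642/EI
  span YZ: point load 66 at a = 1.5: Pab(L + b)/(6LEI) = 67.03/EI
  span YZ: point load 131 at a = 3.5: Pab(L + b)/(6LEI) = 42.98/EI
  relative rotation θ_0 = (1423 + 110)/EI = 1533/EI
A unit hogging moment at Y produces rotation L₁/(3EI) + L₂/(3EI) = 4.967/EI.
Compatibility: M_Y·(L₁+L₂)/(3EI) = θ_0, giving M_Y = 308.6 kN·m (hogging).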